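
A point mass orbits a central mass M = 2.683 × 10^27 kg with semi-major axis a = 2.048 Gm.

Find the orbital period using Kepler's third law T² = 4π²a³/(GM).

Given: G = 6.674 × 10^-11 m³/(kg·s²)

Convert to SI: a = 2.048 Gm = 2.048e+09 m.
GM = G · M = 6.674e-11 · 2.683e+27 = 1.79063e+17 m³/s².
Kepler's third law: T = 2π √(a³ / GM).
Substituting a = 2.048e+09 m and GM = 1.79063e+17 m³/s²:
T = 2π √((2.048e+09)³ / 1.79063e+17) s
T ≈ 1.376e+06 s = 15.93 days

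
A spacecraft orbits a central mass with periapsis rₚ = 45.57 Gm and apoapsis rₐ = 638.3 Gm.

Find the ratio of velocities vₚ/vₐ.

Convert to SI: rₚ = 45.57 Gm = 4.557e+10 m; rₐ = 638.3 Gm = 6.383e+11 m.
Conservation of angular momentum gives rₚvₚ = rₐvₐ, so vₚ/vₐ = rₐ/rₚ.
vₚ/vₐ = 6.383e+11 / 4.557e+10 ≈ 14.01.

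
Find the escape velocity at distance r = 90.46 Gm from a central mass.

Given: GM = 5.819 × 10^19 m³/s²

Convert to SI: r = 90.46 Gm = 9.046e+10 m.
Escape velocity comes from setting total energy to zero: ½v² − GM/r = 0 ⇒ v_esc = √(2GM / r).
v_esc = √(2 · 5.819e+19 / 9.046e+10) m/s ≈ 3.587e+04 m/s = 35.87 km/s.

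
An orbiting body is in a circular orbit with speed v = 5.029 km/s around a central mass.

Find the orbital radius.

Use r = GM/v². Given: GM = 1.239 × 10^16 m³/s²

Convert to SI: v = 5.029 km/s = 5029 m/s.
For a circular orbit, v² = GM / r, so r = GM / v².
r = 1.239e+16 / (5029)² m ≈ 4.899e+08 m = 4.899 × 10^8 m.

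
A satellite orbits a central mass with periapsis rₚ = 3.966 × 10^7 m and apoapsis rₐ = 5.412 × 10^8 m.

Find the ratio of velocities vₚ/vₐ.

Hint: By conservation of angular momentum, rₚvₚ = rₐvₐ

Conservation of angular momentum gives rₚvₚ = rₐvₐ, so vₚ/vₐ = rₐ/rₚ.
vₚ/vₐ = 5.412e+08 / 3.966e+07 ≈ 13.65.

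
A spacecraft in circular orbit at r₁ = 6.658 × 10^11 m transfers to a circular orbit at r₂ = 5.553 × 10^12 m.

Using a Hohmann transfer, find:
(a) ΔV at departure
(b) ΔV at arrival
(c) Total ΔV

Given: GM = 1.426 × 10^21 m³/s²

Transfer semi-major axis: a_t = (r₁ + r₂)/2 = (6.658e+11 + 5.553e+12)/2 = 3.1094e+12 m.
Circular speeds: v₁ = √(GM/r₁) = 46279.4 m/s, v₂ = √(GM/r₂) = 16024.9 m/s.
Transfer speeds (vis-viva v² = GM(2/r − 1/a_t)): v₁ᵗ = 61846.3 m/s, v₂ᵗ = 7415.31 m/s.
(a) ΔV₁ = |v₁ᵗ − v₁| ≈ 1.557e+04 m/s = 15.57 km/s.
(b) ΔV₂ = |v₂ − v₂ᵗ| ≈ 8610 m/s = 8.61 km/s.
(c) ΔV_total = ΔV₁ + ΔV₂ ≈ 2.418e+04 m/s = 24.18 km/s.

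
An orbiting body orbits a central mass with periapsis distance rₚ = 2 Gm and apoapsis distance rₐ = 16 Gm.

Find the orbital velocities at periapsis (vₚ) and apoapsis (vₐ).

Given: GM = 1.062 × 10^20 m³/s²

Convert to SI: rₚ = 2 Gm = 2e+09 m; rₐ = 16 Gm = 1.6e+10 m.
Use the vis-viva equation v² = GM(2/r − 1/a) with a = (rₚ + rₐ)/2 = (2e+09 + 1.6e+10)/2 = 9e+09 m.
vₚ = √(GM · (2/rₚ − 1/a)) = √(1.062e+20 · (2/2e+09 − 1/9e+09)) m/s ≈ 3.072e+05 m/s = 307.2 km/s.
vₐ = √(GM · (2/rₐ − 1/a)) = √(1.062e+20 · (2/1.6e+10 − 1/9e+09)) m/s ≈ 3.841e+04 m/s = 38.41 km/s.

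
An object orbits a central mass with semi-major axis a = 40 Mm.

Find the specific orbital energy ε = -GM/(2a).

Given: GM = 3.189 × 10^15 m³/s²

Convert to SI: a = 40 Mm = 4e+07 m.
ε = −GM / (2a).
ε = −3.189e+15 / (2 · 4e+07) J/kg ≈ -3.986e+07 J/kg = -39.86 MJ/kg.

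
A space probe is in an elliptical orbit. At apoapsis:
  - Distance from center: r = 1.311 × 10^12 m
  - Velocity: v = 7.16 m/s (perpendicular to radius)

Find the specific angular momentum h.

With v perpendicular to r, h = r · v.
h = 1.311e+12 · 7.16 m²/s ≈ 9.387e+12 m²/s.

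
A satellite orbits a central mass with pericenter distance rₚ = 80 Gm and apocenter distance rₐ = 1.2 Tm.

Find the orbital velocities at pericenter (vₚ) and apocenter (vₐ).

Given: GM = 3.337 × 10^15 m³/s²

Convert to SI: rₚ = 80 Gm = 8e+10 m; rₐ = 1.2 Tm = 1.2e+12 m.
Use the vis-viva equation v² = GM(2/r − 1/a) with a = (rₚ + rₐ)/2 = (8e+10 + 1.2e+12)/2 = 6.4e+11 m.
vₚ = √(GM · (2/rₚ − 1/a)) = √(3.337e+15 · (2/8e+10 − 1/6.4e+11)) m/s ≈ 279.7 m/s = 279.7 m/s.
vₐ = √(GM · (2/rₐ − 1/a)) = √(3.337e+15 · (2/1.2e+12 − 1/6.4e+11)) m/s ≈ 18.64 m/s = 18.64 m/s.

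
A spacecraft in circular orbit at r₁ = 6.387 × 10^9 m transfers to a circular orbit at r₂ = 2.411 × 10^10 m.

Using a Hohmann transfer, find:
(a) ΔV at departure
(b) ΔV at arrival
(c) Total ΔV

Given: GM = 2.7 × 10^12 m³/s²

Transfer semi-major axis: a_t = (r₁ + r₂)/2 = (6.387e+09 + 2.411e+10)/2 = 1.52485e+10 m.
Circular speeds: v₁ = √(GM/r₁) = 20.5605 m/s, v₂ = √(GM/r₂) = 10.5824 m/s.
Transfer speeds (vis-viva v² = GM(2/r − 1/a_t)): v₁ᵗ = 25.8534 m/s, v₂ᵗ = 6.84886 m/s.
(a) ΔV₁ = |v₁ᵗ − v₁| ≈ 5.293 m/s = 5.293 m/s.
(b) ΔV₂ = |v₂ − v₂ᵗ| ≈ 3.734 m/s = 3.734 m/s.
(c) ΔV_total = ΔV₁ + ΔV₂ ≈ 9.026 m/s = 9.026 m/s.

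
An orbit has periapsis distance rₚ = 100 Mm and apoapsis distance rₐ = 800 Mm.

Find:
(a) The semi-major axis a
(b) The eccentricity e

Convert to SI: rₚ = 100 Mm = 1e+08 m; rₐ = 800 Mm = 8e+08 m.
(a) a = (rₚ + rₐ) / 2 = (1e+08 + 8e+08) / 2 ≈ 4.5e+08 m = 450 Mm.
(b) e = (rₐ − rₚ) / (rₐ + rₚ) = (8e+08 − 1e+08) / (8e+08 + 1e+08) ≈ 0.7778.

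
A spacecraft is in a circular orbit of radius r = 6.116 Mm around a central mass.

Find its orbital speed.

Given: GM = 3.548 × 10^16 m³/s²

Convert to SI: r = 6.116 Mm = 6.116e+06 m.
For a circular orbit, gravity supplies the centripetal force, so v = √(GM / r).
v = √(3.548e+16 / 6.116e+06) m/s ≈ 7.617e+04 m/s = 76.17 km/s.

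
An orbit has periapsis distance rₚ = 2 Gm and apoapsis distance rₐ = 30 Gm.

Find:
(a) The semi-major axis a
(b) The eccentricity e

Convert to SI: rₚ = 2 Gm = 2e+09 m; rₐ = 30 Gm = 3e+10 m.
(a) a = (rₚ + rₐ) / 2 = (2e+09 + 3e+10) / 2 ≈ 1.6e+10 m = 16 Gm.
(b) e = (rₐ − rₚ) / (rₐ + rₚ) = (3e+10 − 2e+09) / (3e+10 + 2e+09) ≈ 0.875.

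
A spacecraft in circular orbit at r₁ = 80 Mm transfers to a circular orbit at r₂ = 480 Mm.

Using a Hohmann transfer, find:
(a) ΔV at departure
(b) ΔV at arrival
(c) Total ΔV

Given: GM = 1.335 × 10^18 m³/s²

Convert to SI: r₁ = 80 Mm = 8e+07 m; r₂ = 480 Mm = 4.8e+08 m.
Transfer semi-major axis: a_t = (r₁ + r₂)/2 = (8e+07 + 4.8e+08)/2 = 2.8e+08 m.
Circular speeds: v₁ = √(GM/r₁) = 129180 m/s, v₂ = √(GM/r₂) = 52737.6 m/s.
Transfer speeds (vis-viva v² = GM(2/r − 1/a_t)): v₁ᵗ = 169136 m/s, v₂ᵗ = 28189.4 m/s.
(a) ΔV₁ = |v₁ᵗ − v₁| ≈ 3.996e+04 m/s = 39.96 km/s.
(b) ΔV₂ = |v₂ − v₂ᵗ| ≈ 2.455e+04 m/s = 24.55 km/s.
(c) ΔV_total = ΔV₁ + ΔV₂ ≈ 6.45e+04 m/s = 64.5 km/s.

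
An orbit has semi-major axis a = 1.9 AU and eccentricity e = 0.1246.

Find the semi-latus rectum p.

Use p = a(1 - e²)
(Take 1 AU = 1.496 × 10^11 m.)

Convert to SI: a = 1.9 AU = 2.8424e+11 m.
p = a (1 − e²).
p = 2.8424e+11 · (1 − (0.1246)²) = 2.8424e+11 · 0.984475 ≈ 2.798e+11 m = 1.871 AU.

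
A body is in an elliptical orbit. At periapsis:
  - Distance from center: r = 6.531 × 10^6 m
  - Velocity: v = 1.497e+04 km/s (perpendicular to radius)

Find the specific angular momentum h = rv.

Convert to SI: v = 1.497e+04 km/s = 1.497e+07 m/s.
With v perpendicular to r, h = r · v.
h = 6.531e+06 · 1.497e+07 m²/s ≈ 9.777e+13 m²/s.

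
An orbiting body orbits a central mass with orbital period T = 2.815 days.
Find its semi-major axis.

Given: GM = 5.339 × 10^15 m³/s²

Convert to SI: T = 2.815 days = 243216 s.
Invert Kepler's third law: a = (GM · T² / (4π²))^(1/3).
Substituting T = 243216 s and GM = 5.339e+15 m³/s²:
a = (5.339e+15 · (243216)² / (4π²))^(1/3) m
a ≈ 2e+08 m = 200 Mm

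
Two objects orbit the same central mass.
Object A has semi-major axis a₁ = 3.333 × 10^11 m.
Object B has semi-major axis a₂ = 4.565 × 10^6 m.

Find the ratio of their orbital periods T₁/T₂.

From Kepler's third law, (T₁/T₂)² = (a₁/a₂)³, so T₁/T₂ = (a₁/a₂)^(3/2).
a₁/a₂ = 3.333e+11 / 4.565e+06 = 73012.
T₁/T₂ = (73012)^(3/2) ≈ 1.973e+07.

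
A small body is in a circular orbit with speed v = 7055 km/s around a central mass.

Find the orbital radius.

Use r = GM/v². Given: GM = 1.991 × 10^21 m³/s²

Convert to SI: v = 7055 km/s = 7.055e+06 m/s.
For a circular orbit, v² = GM / r, so r = GM / v².
r = 1.991e+21 / (7.055e+06)² m ≈ 4e+07 m = 40 Mm.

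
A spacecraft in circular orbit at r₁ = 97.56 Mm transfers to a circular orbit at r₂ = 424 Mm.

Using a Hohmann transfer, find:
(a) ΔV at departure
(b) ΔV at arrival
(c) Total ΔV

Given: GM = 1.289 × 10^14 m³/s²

Convert to SI: r₁ = 97.56 Mm = 9.756e+07 m; r₂ = 424 Mm = 4.24e+08 m.
Transfer semi-major axis: a_t = (r₁ + r₂)/2 = (9.756e+07 + 4.24e+08)/2 = 2.6078e+08 m.
Circular speeds: v₁ = √(GM/r₁) = 1149.45 m/s, v₂ = √(GM/r₂) = 551.371 m/s.
Transfer speeds (vis-viva v² = GM(2/r − 1/a_t)): v₁ᵗ = 1465.67 m/s, v₂ᵗ = 337.242 m/s.
(a) ΔV₁ = |v₁ᵗ − v₁| ≈ 316.2 m/s = 316.2 m/s.
(b) ΔV₂ = |v₂ − v₂ᵗ| ≈ 214.1 m/s = 214.1 m/s.
(c) ΔV_total = ΔV₁ + ΔV₂ ≈ 530.3 m/s = 530.3 m/s.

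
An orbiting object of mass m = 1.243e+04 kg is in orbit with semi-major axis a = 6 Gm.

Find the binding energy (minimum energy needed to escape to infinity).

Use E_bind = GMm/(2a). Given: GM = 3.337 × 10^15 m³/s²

Convert to SI: a = 6 Gm = 6e+09 m.
Total orbital energy is E = −GMm/(2a); binding energy is E_bind = −E = GMm/(2a).
E_bind = 3.337e+15 · 1.243e+04 / (2 · 6e+09) J ≈ 3.457e+09 J = 3.457 GJ.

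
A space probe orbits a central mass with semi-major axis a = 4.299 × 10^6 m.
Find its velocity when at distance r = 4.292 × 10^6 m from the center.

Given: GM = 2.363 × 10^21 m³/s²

Vis-viva: v = √(GM · (2/r − 1/a)).
2/r − 1/a = 2/4.292e+06 − 1/4.299e+06 = 2.33371e-07 m⁻¹.
v = √(2.363e+21 · 2.33371e-07) m/s ≈ 2.348e+07 m/s = 2.348e+04 km/s.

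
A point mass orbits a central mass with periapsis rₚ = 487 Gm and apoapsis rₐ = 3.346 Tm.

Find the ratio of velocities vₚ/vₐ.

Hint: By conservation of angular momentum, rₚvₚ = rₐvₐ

Convert to SI: rₚ = 487 Gm = 4.87e+11 m; rₐ = 3.346 Tm = 3.346e+12 m.
Conservation of angular momentum gives rₚvₚ = rₐvₐ, so vₚ/vₐ = rₐ/rₚ.
vₚ/vₐ = 3.346e+12 / 4.87e+11 ≈ 6.871.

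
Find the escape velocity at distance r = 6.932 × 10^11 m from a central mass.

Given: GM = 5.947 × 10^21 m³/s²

Escape velocity comes from setting total energy to zero: ½v² − GM/r = 0 ⇒ v_esc = √(2GM / r).
v_esc = √(2 · 5.947e+21 / 6.932e+11) m/s ≈ 1.31e+05 m/s = 131 km/s.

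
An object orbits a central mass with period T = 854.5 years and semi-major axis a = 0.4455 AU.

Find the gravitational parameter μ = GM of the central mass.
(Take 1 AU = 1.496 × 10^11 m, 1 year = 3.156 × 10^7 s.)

Convert to SI: T = 854.5 years = 2.6968e+10 s; a = 0.4455 AU = 6.66468e+10 m.
GM = 4π² · a³ / T².
GM = 4π² · (6.66468e+10)³ / (2.6968e+10)² m³/s² ≈ 1.607e+13 m³/s² = 1.607 × 10^13 m³/s².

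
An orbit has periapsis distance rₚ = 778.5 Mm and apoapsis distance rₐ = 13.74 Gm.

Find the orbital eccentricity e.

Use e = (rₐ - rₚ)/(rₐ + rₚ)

Convert to SI: rₚ = 778.5 Mm = 7.785e+08 m; rₐ = 13.74 Gm = 1.374e+10 m.
e = (rₐ − rₚ) / (rₐ + rₚ).
e = (1.374e+10 − 7.785e+08) / (1.374e+10 + 7.785e+08) = 1.29615e+10 / 1.45185e+10 ≈ 0.8928.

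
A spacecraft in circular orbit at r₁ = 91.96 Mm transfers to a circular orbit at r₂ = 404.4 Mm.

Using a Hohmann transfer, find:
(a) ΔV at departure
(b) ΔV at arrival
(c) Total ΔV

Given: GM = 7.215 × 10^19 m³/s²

Convert to SI: r₁ = 91.96 Mm = 9.196e+07 m; r₂ = 404.4 Mm = 4.044e+08 m.
Transfer semi-major axis: a_t = (r₁ + r₂)/2 = (9.196e+07 + 4.044e+08)/2 = 2.4818e+08 m.
Circular speeds: v₁ = √(GM/r₁) = 885765 m/s, v₂ = √(GM/r₂) = 422389 m/s.
Transfer speeds (vis-viva v² = GM(2/r − 1/a_t)): v₁ᵗ = 1.13068e+06 m/s, v₂ᵗ = 257116 m/s.
(a) ΔV₁ = |v₁ᵗ − v₁| ≈ 2.449e+05 m/s = 244.9 km/s.
(b) ΔV₂ = |v₂ − v₂ᵗ| ≈ 1.653e+05 m/s = 165.3 km/s.
(c) ΔV_total = ΔV₁ + ΔV₂ ≈ 4.102e+05 m/s = 410.2 km/s.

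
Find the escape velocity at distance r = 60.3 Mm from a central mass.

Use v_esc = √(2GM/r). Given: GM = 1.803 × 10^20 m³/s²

Convert to SI: r = 60.3 Mm = 6.03e+07 m.
Escape velocity comes from setting total energy to zero: ½v² − GM/r = 0 ⇒ v_esc = √(2GM / r).
v_esc = √(2 · 1.803e+20 / 6.03e+07) m/s ≈ 2.445e+06 m/s = 2445 km/s.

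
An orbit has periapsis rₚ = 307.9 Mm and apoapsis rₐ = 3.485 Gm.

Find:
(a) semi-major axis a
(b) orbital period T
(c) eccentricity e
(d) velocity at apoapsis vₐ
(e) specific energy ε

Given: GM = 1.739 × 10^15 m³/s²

Convert to SI: rₚ = 307.9 Mm = 3.079e+08 m; rₐ = 3.485 Gm = 3.485e+09 m.
(a) a = (rₚ + rₐ)/2 = (3.079e+08 + 3.485e+09)/2 ≈ 1.896e+09 m
(b) With a = (rₚ + rₐ)/2 = 1.89645e+09 m, T = 2π √(a³/GM) = 2π √((1.89645e+09)³/1.739e+15) s ≈ 1.244e+07 s
(c) e = (rₐ − rₚ)/(rₐ + rₚ) = (3.485e+09 − 3.079e+08)/(3.485e+09 + 3.079e+08) ≈ 0.8376
(d) With a = (rₚ + rₐ)/2 = 1.89645e+09 m, vₐ = √(GM (2/rₐ − 1/a)) = √(1.739e+15 · (2/3.485e+09 − 1/1.89645e+09)) m/s ≈ 284.6 m/s
(e) With a = (rₚ + rₐ)/2 = 1.89645e+09 m, ε = −GM/(2a) = −1.739e+15/(2 · 1.89645e+09) J/kg ≈ -4.585e+05 J/kg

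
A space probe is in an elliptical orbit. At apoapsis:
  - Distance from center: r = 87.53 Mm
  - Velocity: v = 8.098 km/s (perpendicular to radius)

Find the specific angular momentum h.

Convert to SI: r = 87.53 Mm = 8.753e+07 m; v = 8.098 km/s = 8098 m/s.
With v perpendicular to r, h = r · v.
h = 8.753e+07 · 8098 m²/s ≈ 7.088e+11 m²/s.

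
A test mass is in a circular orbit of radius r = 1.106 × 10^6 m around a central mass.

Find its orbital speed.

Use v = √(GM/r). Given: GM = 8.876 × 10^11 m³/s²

For a circular orbit, gravity supplies the centripetal force, so v = √(GM / r).
v = √(8.876e+11 / 1.106e+06) m/s ≈ 895.8 m/s = 895.8 m/s.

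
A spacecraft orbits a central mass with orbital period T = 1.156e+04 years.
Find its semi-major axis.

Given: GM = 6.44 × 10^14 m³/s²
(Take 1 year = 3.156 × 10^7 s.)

Convert to SI: T = 1.156e+04 years = 3.64834e+11 s.
Invert Kepler's third law: a = (GM · T² / (4π²))^(1/3).
Substituting T = 3.64834e+11 s and GM = 6.44e+14 m³/s²:
a = (6.44e+14 · (3.64834e+11)² / (4π²))^(1/3) m
a ≈ 1.295e+12 m = 1.295 Tm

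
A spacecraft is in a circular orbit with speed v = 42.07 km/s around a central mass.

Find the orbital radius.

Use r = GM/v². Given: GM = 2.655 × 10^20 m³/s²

Convert to SI: v = 42.07 km/s = 42070 m/s.
For a circular orbit, v² = GM / r, so r = GM / v².
r = 2.655e+20 / (42070)² m ≈ 1.5e+11 m = 150 Gm.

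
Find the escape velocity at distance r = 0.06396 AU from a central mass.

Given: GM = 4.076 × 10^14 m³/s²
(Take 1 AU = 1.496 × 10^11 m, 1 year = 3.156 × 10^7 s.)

Convert to SI: r = 0.06396 AU = 9.56842e+09 m.
Escape velocity comes from setting total energy to zero: ½v² − GM/r = 0 ⇒ v_esc = √(2GM / r).
v_esc = √(2 · 4.076e+14 / 9.56842e+09) m/s ≈ 291.9 m/s = 0.06158 AU/year.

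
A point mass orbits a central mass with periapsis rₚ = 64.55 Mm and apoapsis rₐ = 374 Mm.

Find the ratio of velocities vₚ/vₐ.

Convert to SI: rₚ = 64.55 Mm = 6.455e+07 m; rₐ = 374 Mm = 3.74e+08 m.
Conservation of angular momentum gives rₚvₚ = rₐvₐ, so vₚ/vₐ = rₐ/rₚ.
vₚ/vₐ = 3.74e+08 / 6.455e+07 ≈ 5.794.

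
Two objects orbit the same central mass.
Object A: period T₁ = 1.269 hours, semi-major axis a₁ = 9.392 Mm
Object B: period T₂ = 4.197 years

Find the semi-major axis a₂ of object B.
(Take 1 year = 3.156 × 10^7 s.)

Convert to SI: T₁ = 1.269 hours = 4568.4 s; a₁ = 9.392 Mm = 9.392e+06 m; T₂ = 4.197 years = 1.32457e+08 s.
Kepler's third law: (T₁/T₂)² = (a₁/a₂)³ ⇒ a₂ = a₁ · (T₂/T₁)^(2/3).
T₂/T₁ = 1.32457e+08 / 4568.4 = 28994.2.
a₂ = 9.392e+06 · (28994.2)^(2/3) m ≈ 8.864e+09 m = 8.864 Gm.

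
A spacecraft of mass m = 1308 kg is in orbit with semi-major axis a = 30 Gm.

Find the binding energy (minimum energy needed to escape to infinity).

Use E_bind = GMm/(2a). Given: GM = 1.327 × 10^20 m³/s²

Convert to SI: a = 30 Gm = 3e+10 m.
Total orbital energy is E = −GMm/(2a); binding energy is E_bind = −E = GMm/(2a).
E_bind = 1.327e+20 · 1308 / (2 · 3e+10) J ≈ 2.893e+12 J = 2.893 TJ.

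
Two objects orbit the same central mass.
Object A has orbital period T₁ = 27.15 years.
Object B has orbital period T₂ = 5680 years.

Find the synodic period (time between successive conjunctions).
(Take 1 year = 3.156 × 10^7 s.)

Convert to SI: T₁ = 27.15 years = 8.56854e+08 s; T₂ = 5680 years = 1.79261e+11 s.
T_syn = |T₁ · T₂ / (T₁ − T₂)|.
T_syn = |8.56854e+08 · 1.79261e+11 / (8.56854e+08 − 1.79261e+11)| s ≈ 8.61e+08 s = 27.28 years.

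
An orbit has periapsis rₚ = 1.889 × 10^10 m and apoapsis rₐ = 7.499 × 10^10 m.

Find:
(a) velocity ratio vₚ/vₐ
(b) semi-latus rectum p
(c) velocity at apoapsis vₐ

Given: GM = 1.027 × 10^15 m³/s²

(a) Conservation of angular momentum (rₚvₚ = rₐvₐ) gives vₚ/vₐ = rₐ/rₚ = 7.499e+10/1.889e+10 ≈ 3.97
(b) From a = (rₚ + rₐ)/2 = 4.694e+10 m and e = (rₐ − rₚ)/(rₐ + rₚ) = 0.597571, p = a(1 − e²) = 4.694e+10 · (1 − (0.597571)²) ≈ 3.018e+10 m
(c) With a = (rₚ + rₐ)/2 = 4.694e+10 m, vₐ = √(GM (2/rₐ − 1/a)) = √(1.027e+15 · (2/7.499e+10 − 1/4.694e+10)) m/s ≈ 74.24 m/s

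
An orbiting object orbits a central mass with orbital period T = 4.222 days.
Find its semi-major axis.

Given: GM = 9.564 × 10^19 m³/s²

Convert to SI: T = 4.222 days = 364781 s.
Invert Kepler's third law: a = (GM · T² / (4π²))^(1/3).
Substituting T = 364781 s and GM = 9.564e+19 m³/s²:
a = (9.564e+19 · (364781)² / (4π²))^(1/3) m
a ≈ 6.857e+09 m = 6.857 Gm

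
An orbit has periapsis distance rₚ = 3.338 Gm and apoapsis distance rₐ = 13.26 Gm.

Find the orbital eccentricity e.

Convert to SI: rₚ = 3.338 Gm = 3.338e+09 m; rₐ = 13.26 Gm = 1.326e+10 m.
e = (rₐ − rₚ) / (rₐ + rₚ).
e = (1.326e+10 − 3.338e+09) / (1.326e+10 + 3.338e+09) = 9.922e+09 / 1.6598e+10 ≈ 0.5978.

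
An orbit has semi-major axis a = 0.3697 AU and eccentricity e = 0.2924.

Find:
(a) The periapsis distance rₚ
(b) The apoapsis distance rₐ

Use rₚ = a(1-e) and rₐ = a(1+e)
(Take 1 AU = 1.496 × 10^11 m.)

Convert to SI: a = 0.3697 AU = 5.53071e+10 m.
(a) rₚ = a(1 − e) = 5.53071e+10 · (1 − 0.2924) = 5.53071e+10 · 0.7076 ≈ 3.914e+10 m = 0.2616 AU.
(b) rₐ = a(1 + e) = 5.53071e+10 · (1 + 0.2924) = 5.53071e+10 · 1.2924 ≈ 7.148e+10 m = 0.4778 AU.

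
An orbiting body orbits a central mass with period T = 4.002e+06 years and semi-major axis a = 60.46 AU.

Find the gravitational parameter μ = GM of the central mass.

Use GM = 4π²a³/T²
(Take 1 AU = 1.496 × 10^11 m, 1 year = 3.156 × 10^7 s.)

Convert to SI: T = 4.002e+06 years = 1.26303e+14 s; a = 60.46 AU = 9.04482e+12 m.
GM = 4π² · a³ / T².
GM = 4π² · (9.04482e+12)³ / (1.26303e+14)² m³/s² ≈ 1.831e+12 m³/s² = 1.831 × 10^12 m³/s².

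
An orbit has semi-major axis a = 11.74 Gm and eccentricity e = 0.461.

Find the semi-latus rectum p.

Convert to SI: a = 11.74 Gm = 1.174e+10 m.
p = a (1 − e²).
p = 1.174e+10 · (1 − (0.461)²) = 1.174e+10 · 0.787479 ≈ 9.245e+09 m = 9.245 Gm.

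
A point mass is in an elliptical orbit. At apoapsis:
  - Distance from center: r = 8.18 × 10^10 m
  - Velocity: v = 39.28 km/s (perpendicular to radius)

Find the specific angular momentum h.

Convert to SI: v = 39.28 km/s = 39280 m/s.
With v perpendicular to r, h = r · v.
h = 8.18e+10 · 39280 m²/s ≈ 3.213e+15 m²/s.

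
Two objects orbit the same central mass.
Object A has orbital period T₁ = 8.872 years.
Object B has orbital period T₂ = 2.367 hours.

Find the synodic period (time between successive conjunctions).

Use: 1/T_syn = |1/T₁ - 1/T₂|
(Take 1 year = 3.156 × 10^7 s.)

Convert to SI: T₁ = 8.872 years = 2.8e+08 s; T₂ = 2.367 hours = 8521.2 s.
T_syn = |T₁ · T₂ / (T₁ − T₂)|.
T_syn = |2.8e+08 · 8521.2 / (2.8e+08 − 8521.2)| s ≈ 8521 s = 2.367 hours.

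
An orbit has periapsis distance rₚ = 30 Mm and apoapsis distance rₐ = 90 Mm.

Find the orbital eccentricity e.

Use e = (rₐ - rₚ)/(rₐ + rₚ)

Convert to SI: rₚ = 30 Mm = 3e+07 m; rₐ = 90 Mm = 9e+07 m.
e = (rₐ − rₚ) / (rₐ + rₚ).
e = (9e+07 − 3e+07) / (9e+07 + 3e+07) = 6e+07 / 1.2e+08 ≈ 0.5.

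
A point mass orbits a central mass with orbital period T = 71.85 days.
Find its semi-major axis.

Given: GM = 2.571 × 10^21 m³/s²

Convert to SI: T = 71.85 days = 6.20784e+06 s.
Invert Kepler's third law: a = (GM · T² / (4π²))^(1/3).
Substituting T = 6.20784e+06 s and GM = 2.571e+21 m³/s²:
a = (2.571e+21 · (6.20784e+06)² / (4π²))^(1/3) m
a ≈ 1.359e+11 m = 1.359 × 10^11 m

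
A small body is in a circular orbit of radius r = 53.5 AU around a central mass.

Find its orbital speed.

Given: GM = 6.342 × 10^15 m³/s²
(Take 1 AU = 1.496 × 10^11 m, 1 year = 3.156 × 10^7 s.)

Convert to SI: r = 53.5 AU = 8.0036e+12 m.
For a circular orbit, gravity supplies the centripetal force, so v = √(GM / r).
v = √(6.342e+15 / 8.0036e+12) m/s ≈ 28.15 m/s = 0.005938 AU/year.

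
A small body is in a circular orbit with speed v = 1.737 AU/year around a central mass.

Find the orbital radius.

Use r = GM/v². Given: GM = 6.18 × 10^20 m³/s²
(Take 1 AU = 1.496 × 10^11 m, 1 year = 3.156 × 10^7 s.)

Convert to SI: v = 1.737 AU/year = 8233.69 m/s.
For a circular orbit, v² = GM / r, so r = GM / v².
r = 6.18e+20 / (8233.69)² m ≈ 9.116e+12 m = 60.94 AU.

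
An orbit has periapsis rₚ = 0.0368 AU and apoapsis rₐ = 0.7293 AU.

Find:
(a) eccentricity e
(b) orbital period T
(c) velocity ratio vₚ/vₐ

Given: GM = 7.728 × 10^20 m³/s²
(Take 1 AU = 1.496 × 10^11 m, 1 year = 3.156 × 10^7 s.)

Convert to SI: rₚ = 0.0368 AU = 5.50528e+09 m; rₐ = 0.7293 AU = 1.09103e+11 m.
(a) e = (rₐ − rₚ)/(rₐ + rₚ) = (1.09103e+11 − 5.50528e+09)/(1.09103e+11 + 5.50528e+09) ≈ 0.9039
(b) With a = (rₚ + rₐ)/2 = 5.73043e+10 m, T = 2π √(a³/GM) = 2π √((5.73043e+10)³/7.728e+20) s ≈ 3.1e+06 s
(c) Conservation of angular momentum (rₚvₚ = rₐvₐ) gives vₚ/vₐ = rₐ/rₚ = 1.09103e+11/5.50528e+09 ≈ 19.82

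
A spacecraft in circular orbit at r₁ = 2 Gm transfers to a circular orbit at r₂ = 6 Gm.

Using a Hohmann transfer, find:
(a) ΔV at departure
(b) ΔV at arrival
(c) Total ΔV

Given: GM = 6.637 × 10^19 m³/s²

Convert to SI: r₁ = 2 Gm = 2e+09 m; r₂ = 6 Gm = 6e+09 m.
Transfer semi-major axis: a_t = (r₁ + r₂)/2 = (2e+09 + 6e+09)/2 = 4e+09 m.
Circular speeds: v₁ = √(GM/r₁) = 182168 m/s, v₂ = √(GM/r₂) = 105174 m/s.
Transfer speeds (vis-viva v² = GM(2/r − 1/a_t)): v₁ᵗ = 223109 m/s, v₂ᵗ = 74369.6 m/s.
(a) ΔV₁ = |v₁ᵗ − v₁| ≈ 4.094e+04 m/s = 40.94 km/s.
(b) ΔV₂ = |v₂ − v₂ᵗ| ≈ 3.08e+04 m/s = 30.8 km/s.
(c) ΔV_total = ΔV₁ + ΔV₂ ≈ 7.175e+04 m/s = 71.75 km/s.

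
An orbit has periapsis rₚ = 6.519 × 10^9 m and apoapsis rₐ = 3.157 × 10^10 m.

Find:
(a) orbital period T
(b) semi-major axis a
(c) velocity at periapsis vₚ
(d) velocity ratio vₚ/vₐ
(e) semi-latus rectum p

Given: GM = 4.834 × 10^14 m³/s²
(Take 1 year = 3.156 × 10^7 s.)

(a) With a = (rₚ + rₐ)/2 = 1.90445e+10 m, T = 2π √(a³/GM) = 2π √((1.90445e+10)³/4.834e+14) s ≈ 7.511e+08 s
(b) a = (rₚ + rₐ)/2 = (6.519e+09 + 3.157e+10)/2 ≈ 1.904e+10 m
(c) With a = (rₚ + rₐ)/2 = 1.90445e+10 m, vₚ = √(GM (2/rₚ − 1/a)) = √(4.834e+14 · (2/6.519e+09 − 1/1.90445e+10)) m/s ≈ 350.6 m/s
(d) Conservation of angular momentum (rₚvₚ = rₐvₐ) gives vₚ/vₐ = rₐ/rₚ = 3.157e+10/6.519e+09 ≈ 4.843
(e) From a = (rₚ + rₐ)/2 = 1.90445e+10 m and e = (rₐ − rₚ)/(rₐ + rₚ) = 0.657696, p = a(1 − e²) = 1.90445e+10 · (1 − (0.657696)²) ≈ 1.081e+10 m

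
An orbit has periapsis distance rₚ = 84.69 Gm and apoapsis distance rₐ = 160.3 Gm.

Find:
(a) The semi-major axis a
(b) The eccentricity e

Convert to SI: rₚ = 84.69 Gm = 8.469e+10 m; rₐ = 160.3 Gm = 1.603e+11 m.
(a) a = (rₚ + rₐ) / 2 = (8.469e+10 + 1.603e+11) / 2 ≈ 1.225e+11 m = 122.5 Gm.
(b) e = (rₐ − rₚ) / (rₐ + rₚ) = (1.603e+11 − 8.469e+10) / (1.603e+11 + 8.469e+10) ≈ 0.3086.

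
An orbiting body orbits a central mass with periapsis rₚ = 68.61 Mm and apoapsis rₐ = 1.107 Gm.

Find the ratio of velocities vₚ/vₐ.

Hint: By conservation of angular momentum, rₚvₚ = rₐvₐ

Convert to SI: rₚ = 68.61 Mm = 6.861e+07 m; rₐ = 1.107 Gm = 1.107e+09 m.
Conservation of angular momentum gives rₚvₚ = rₐvₐ, so vₚ/vₐ = rₐ/rₚ.
vₚ/vₐ = 1.107e+09 / 6.861e+07 ≈ 16.13.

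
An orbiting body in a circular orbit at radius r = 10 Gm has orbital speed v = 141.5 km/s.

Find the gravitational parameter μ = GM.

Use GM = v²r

Convert to SI: r = 10 Gm = 1e+10 m; v = 141.5 km/s = 141500 m/s.
For a circular orbit v² = GM/r, so GM = v² · r.
GM = (141500)² · 1e+10 m³/s² ≈ 2.002e+20 m³/s² = 2.002 × 10^20 m³/s².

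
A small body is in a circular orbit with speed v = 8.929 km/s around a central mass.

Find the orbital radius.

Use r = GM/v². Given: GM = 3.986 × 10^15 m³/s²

Convert to SI: v = 8.929 km/s = 8929 m/s.
For a circular orbit, v² = GM / r, so r = GM / v².
r = 3.986e+15 / (8929)² m ≈ 5e+07 m = 50 Mm.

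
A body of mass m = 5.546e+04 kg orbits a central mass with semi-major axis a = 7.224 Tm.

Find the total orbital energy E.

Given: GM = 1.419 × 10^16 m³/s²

Convert to SI: a = 7.224 Tm = 7.224e+12 m.
E = −GMm / (2a).
E = −1.419e+16 · 5.546e+04 / (2 · 7.224e+12) J ≈ -5.447e+07 J = -54.47 MJ.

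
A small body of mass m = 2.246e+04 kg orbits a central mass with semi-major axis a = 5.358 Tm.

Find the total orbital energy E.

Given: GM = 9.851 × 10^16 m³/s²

Convert to SI: a = 5.358 Tm = 5.358e+12 m.
E = −GMm / (2a).
E = −9.851e+16 · 2.246e+04 / (2 · 5.358e+12) J ≈ -2.065e+08 J = -206.5 MJ.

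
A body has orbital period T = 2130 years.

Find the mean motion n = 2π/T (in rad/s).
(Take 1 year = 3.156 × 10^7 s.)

Convert to SI: T = 2130 years = 6.72228e+10 s.
n = 2π / T.
n = 2π / 6.72228e+10 s ≈ 9.347e-11 rad/s.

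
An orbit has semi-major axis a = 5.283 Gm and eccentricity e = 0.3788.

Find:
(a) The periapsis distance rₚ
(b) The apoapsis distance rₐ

Convert to SI: a = 5.283 Gm = 5.283e+09 m.
(a) rₚ = a(1 − e) = 5.283e+09 · (1 − 0.3788) = 5.283e+09 · 0.6212 ≈ 3.282e+09 m = 3.282 Gm.
(b) rₐ = a(1 + e) = 5.283e+09 · (1 + 0.3788) = 5.283e+09 · 1.3788 ≈ 7.284e+09 m = 7.284 Gm.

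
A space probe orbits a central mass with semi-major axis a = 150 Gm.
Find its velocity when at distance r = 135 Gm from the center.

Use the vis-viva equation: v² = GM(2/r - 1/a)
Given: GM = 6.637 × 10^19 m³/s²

Convert to SI: a = 150 Gm = 1.5e+11 m; r = 135 Gm = 1.35e+11 m.
Vis-viva: v = √(GM · (2/r − 1/a)).
2/r − 1/a = 2/1.35e+11 − 1/1.5e+11 = 8.14815e-12 m⁻¹.
v = √(6.637e+19 · 8.14815e-12) m/s ≈ 2.325e+04 m/s = 23.25 km/s.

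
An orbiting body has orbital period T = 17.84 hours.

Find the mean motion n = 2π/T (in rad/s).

Convert to SI: T = 17.84 hours = 64224 s.
n = 2π / T.
n = 2π / 64224 s ≈ 9.783e-05 rad/s.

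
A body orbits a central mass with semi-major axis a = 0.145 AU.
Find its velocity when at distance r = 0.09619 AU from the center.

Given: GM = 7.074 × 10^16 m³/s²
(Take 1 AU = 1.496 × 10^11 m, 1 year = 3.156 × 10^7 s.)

Convert to SI: a = 0.145 AU = 2.1692e+10 m; r = 0.09619 AU = 1.439e+10 m.
Vis-viva: v = √(GM · (2/r − 1/a)).
2/r − 1/a = 2/1.439e+10 − 1/2.1692e+10 = 9.28852e-11 m⁻¹.
v = √(7.074e+16 · 9.28852e-11) m/s ≈ 2563 m/s = 0.5408 AU/year.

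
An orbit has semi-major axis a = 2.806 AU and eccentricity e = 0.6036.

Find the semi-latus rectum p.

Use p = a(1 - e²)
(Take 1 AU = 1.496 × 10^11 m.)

Convert to SI: a = 2.806 AU = 4.19778e+11 m.
p = a (1 − e²).
p = 4.19778e+11 · (1 − (0.6036)²) = 4.19778e+11 · 0.635667 ≈ 2.668e+11 m = 1.784 AU.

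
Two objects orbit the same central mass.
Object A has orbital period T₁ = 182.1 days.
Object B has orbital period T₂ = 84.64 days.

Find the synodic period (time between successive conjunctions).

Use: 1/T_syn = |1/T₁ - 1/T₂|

Convert to SI: T₁ = 182.1 days = 1.57334e+07 s; T₂ = 84.64 days = 7.3129e+06 s.
T_syn = |T₁ · T₂ / (T₁ − T₂)|.
T_syn = |1.57334e+07 · 7.3129e+06 / (1.57334e+07 − 7.3129e+06)| s ≈ 1.366e+07 s = 158.1 days.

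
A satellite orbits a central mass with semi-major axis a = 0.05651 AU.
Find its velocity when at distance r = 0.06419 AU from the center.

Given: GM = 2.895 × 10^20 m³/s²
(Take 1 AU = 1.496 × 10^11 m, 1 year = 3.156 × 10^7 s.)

Convert to SI: a = 0.05651 AU = 8.4539e+09 m; r = 0.06419 AU = 9.60282e+09 m.
Vis-viva: v = √(GM · (2/r − 1/a)).
2/r − 1/a = 2/9.60282e+09 − 1/8.4539e+09 = 8.99834e-11 m⁻¹.
v = √(2.895e+20 · 8.99834e-11) m/s ≈ 1.614e+05 m/s = 34.05 AU/year.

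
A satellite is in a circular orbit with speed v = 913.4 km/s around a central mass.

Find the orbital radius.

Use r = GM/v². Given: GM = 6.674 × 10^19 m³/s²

Convert to SI: v = 913.4 km/s = 913400 m/s.
For a circular orbit, v² = GM / r, so r = GM / v².
r = 6.674e+19 / (913400)² m ≈ 8e+07 m = 80 Mm.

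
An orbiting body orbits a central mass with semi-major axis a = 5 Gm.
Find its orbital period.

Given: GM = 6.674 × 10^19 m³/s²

Convert to SI: a = 5 Gm = 5e+09 m.
Kepler's third law: T = 2π √(a³ / GM).
Substituting a = 5e+09 m and GM = 6.674e+19 m³/s²:
T = 2π √((5e+09)³ / 6.674e+19) s
T ≈ 2.719e+05 s = 3.147 days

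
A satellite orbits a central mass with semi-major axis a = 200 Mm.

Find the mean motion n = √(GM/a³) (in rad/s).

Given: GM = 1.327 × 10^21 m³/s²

Convert to SI: a = 200 Mm = 2e+08 m.
n = √(GM / a³).
n = √(1.327e+21 / (2e+08)³) rad/s ≈ 0.01288 rad/s.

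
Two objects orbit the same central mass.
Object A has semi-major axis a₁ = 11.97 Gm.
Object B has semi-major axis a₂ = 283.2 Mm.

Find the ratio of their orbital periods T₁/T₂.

Convert to SI: a₁ = 11.97 Gm = 1.197e+10 m; a₂ = 283.2 Mm = 2.832e+08 m.
From Kepler's third law, (T₁/T₂)² = (a₁/a₂)³, so T₁/T₂ = (a₁/a₂)^(3/2).
a₁/a₂ = 1.197e+10 / 2.832e+08 = 42.2669.
T₁/T₂ = (42.2669)^(3/2) ≈ 274.8.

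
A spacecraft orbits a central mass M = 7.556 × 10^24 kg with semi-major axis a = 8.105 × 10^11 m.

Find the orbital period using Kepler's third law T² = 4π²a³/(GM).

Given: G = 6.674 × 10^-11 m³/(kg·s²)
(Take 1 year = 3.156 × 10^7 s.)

GM = G · M = 6.674e-11 · 7.556e+24 = 5.04287e+14 m³/s².
Kepler's third law: T = 2π √(a³ / GM).
Substituting a = 8.105e+11 m and GM = 5.04287e+14 m³/s²:
T = 2π √((8.105e+11)³ / 5.04287e+14) s
T ≈ 2.042e+11 s = 6469 years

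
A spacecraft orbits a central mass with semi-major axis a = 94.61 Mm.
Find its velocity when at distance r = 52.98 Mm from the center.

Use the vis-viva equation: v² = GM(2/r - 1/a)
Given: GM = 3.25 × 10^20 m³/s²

Convert to SI: a = 94.61 Mm = 9.461e+07 m; r = 52.98 Mm = 5.298e+07 m.
Vis-viva: v = √(GM · (2/r − 1/a)).
2/r − 1/a = 2/5.298e+07 − 1/9.461e+07 = 2.71804e-08 m⁻¹.
v = √(3.25e+20 · 2.71804e-08) m/s ≈ 2.972e+06 m/s = 2972 km/s.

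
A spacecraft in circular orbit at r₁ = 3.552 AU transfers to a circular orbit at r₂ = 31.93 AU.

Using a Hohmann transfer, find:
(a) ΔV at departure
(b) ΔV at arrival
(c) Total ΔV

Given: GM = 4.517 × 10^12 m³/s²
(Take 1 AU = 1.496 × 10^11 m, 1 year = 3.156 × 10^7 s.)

Convert to SI: r₁ = 3.552 AU = 5.31379e+11 m; r₂ = 31.93 AU = 4.77673e+12 m.
Transfer semi-major axis: a_t = (r₁ + r₂)/2 = (5.31379e+11 + 4.77673e+12)/2 = 2.65405e+12 m.
Circular speeds: v₁ = √(GM/r₁) = 2.91557 m/s, v₂ = √(GM/r₂) = 0.972433 m/s.
Transfer speeds (vis-viva v² = GM(2/r − 1/a_t)): v₁ᵗ = 3.91141 m/s, v₂ᵗ = 0.435118 m/s.
(a) ΔV₁ = |v₁ᵗ − v₁| ≈ 0.9958 m/s = 0.0002101 AU/year.
(b) ΔV₂ = |v₂ − v₂ᵗ| ≈ 0.5373 m/s = 0.0001134 AU/year.
(c) ΔV_total = ΔV₁ + ΔV₂ ≈ 1.533 m/s = 0.0003234 AU/year.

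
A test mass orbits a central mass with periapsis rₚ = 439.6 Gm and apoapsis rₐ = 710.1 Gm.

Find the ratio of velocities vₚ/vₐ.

Convert to SI: rₚ = 439.6 Gm = 4.396e+11 m; rₐ = 710.1 Gm = 7.101e+11 m.
Conservation of angular momentum gives rₚvₚ = rₐvₐ, so vₚ/vₐ = rₐ/rₚ.
vₚ/vₐ = 7.101e+11 / 4.396e+11 ≈ 1.615.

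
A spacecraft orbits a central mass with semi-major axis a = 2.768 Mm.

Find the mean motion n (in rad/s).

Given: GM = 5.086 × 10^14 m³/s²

Convert to SI: a = 2.768 Mm = 2.768e+06 m.
n = √(GM / a³).
n = √(5.086e+14 / (2.768e+06)³) rad/s ≈ 0.004897 rad/s.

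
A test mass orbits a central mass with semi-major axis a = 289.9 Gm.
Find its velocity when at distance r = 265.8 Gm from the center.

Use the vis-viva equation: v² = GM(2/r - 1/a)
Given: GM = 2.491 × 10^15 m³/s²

Convert to SI: a = 289.9 Gm = 2.899e+11 m; r = 265.8 Gm = 2.658e+11 m.
Vis-viva: v = √(GM · (2/r − 1/a)).
2/r − 1/a = 2/2.658e+11 − 1/2.899e+11 = 4.07499e-12 m⁻¹.
v = √(2.491e+15 · 4.07499e-12) m/s ≈ 100.8 m/s = 100.8 m/s.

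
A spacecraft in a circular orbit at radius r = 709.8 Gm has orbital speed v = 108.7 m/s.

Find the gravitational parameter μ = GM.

Convert to SI: r = 709.8 Gm = 7.098e+11 m.
For a circular orbit v² = GM/r, so GM = v² · r.
GM = (108.7)² · 7.098e+11 m³/s² ≈ 8.387e+15 m³/s² = 8.387 × 10^15 m³/s².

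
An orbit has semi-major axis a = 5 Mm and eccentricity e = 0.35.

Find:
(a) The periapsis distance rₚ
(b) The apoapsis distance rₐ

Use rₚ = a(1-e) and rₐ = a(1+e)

Convert to SI: a = 5 Mm = 5e+06 m.
(a) rₚ = a(1 − e) = 5e+06 · (1 − 0.35) = 5e+06 · 0.65 ≈ 3.25e+06 m = 3.25 Mm.
(b) rₐ = a(1 + e) = 5e+06 · (1 + 0.35) = 5e+06 · 1.35 ≈ 6.75e+06 m = 6.75 Mm.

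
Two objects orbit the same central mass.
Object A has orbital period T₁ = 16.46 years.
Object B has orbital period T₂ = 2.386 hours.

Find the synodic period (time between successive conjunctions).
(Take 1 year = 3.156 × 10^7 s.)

Convert to SI: T₁ = 16.46 years = 5.19478e+08 s; T₂ = 2.386 hours = 8589.6 s.
T_syn = |T₁ · T₂ / (T₁ − T₂)|.
T_syn = |5.19478e+08 · 8589.6 / (5.19478e+08 − 8589.6)| s ≈ 8590 s = 2.386 hours.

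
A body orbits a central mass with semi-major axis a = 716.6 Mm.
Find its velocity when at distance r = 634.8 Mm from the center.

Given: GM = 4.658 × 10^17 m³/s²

Convert to SI: a = 716.6 Mm = 7.166e+08 m; r = 634.8 Mm = 6.348e+08 m.
Vis-viva: v = √(GM · (2/r − 1/a)).
2/r − 1/a = 2/6.348e+08 − 1/7.166e+08 = 1.75512e-09 m⁻¹.
v = √(4.658e+17 · 1.75512e-09) m/s ≈ 2.859e+04 m/s = 28.59 km/s.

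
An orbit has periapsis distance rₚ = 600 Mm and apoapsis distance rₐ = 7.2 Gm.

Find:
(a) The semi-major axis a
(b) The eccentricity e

Convert to SI: rₚ = 600 Mm = 6e+08 m; rₐ = 7.2 Gm = 7.2e+09 m.
(a) a = (rₚ + rₐ) / 2 = (6e+08 + 7.2e+09) / 2 ≈ 3.9e+09 m = 3.9 Gm.
(b) e = (rₐ − rₚ) / (rₐ + rₚ) = (7.2e+09 − 6e+08) / (7.2e+09 + 6e+08) ≈ 0.8462.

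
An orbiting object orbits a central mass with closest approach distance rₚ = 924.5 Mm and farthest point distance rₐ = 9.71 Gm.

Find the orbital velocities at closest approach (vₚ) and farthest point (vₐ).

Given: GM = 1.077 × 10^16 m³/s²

Convert to SI: rₚ = 924.5 Mm = 9.245e+08 m; rₐ = 9.71 Gm = 9.71e+09 m.
Use the vis-viva equation v² = GM(2/r − 1/a) with a = (rₚ + rₐ)/2 = (9.245e+08 + 9.71e+09)/2 = 5.31725e+09 m.
vₚ = √(GM · (2/rₚ − 1/a)) = √(1.077e+16 · (2/9.245e+08 − 1/5.31725e+09)) m/s ≈ 4612 m/s = 4.612 km/s.
vₐ = √(GM · (2/rₐ − 1/a)) = √(1.077e+16 · (2/9.71e+09 − 1/5.31725e+09)) m/s ≈ 439.1 m/s = 439.1 m/s.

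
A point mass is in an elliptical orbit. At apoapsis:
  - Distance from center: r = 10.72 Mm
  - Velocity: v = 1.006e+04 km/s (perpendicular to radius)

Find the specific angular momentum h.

Convert to SI: r = 10.72 Mm = 1.072e+07 m; v = 1.006e+04 km/s = 1.006e+07 m/s.
With v perpendicular to r, h = r · v.
h = 1.072e+07 · 1.006e+07 m²/s ≈ 1.078e+14 m²/s.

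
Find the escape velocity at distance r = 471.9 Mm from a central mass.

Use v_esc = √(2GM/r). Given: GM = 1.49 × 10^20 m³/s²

Convert to SI: r = 471.9 Mm = 4.719e+08 m.
Escape velocity comes from setting total energy to zero: ½v² − GM/r = 0 ⇒ v_esc = √(2GM / r).
v_esc = √(2 · 1.49e+20 / 4.719e+08) m/s ≈ 7.947e+05 m/s = 794.7 km/s.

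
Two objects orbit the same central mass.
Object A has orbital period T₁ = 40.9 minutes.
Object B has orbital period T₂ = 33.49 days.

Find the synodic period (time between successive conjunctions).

Convert to SI: T₁ = 40.9 minutes = 2454 s; T₂ = 33.49 days = 2.89354e+06 s.
T_syn = |T₁ · T₂ / (T₁ − T₂)|.
T_syn = |2454 · 2.89354e+06 / (2454 − 2.89354e+06)| s ≈ 2456 s = 40.93 minutes.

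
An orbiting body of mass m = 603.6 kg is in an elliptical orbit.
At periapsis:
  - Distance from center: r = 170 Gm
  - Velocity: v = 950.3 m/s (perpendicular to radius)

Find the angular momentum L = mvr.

Convert to SI: r = 170 Gm = 1.7e+11 m.
Since v is perpendicular to r, L = m · v · r.
L = 603.6 · 950.3 · 1.7e+11 kg·m²/s ≈ 9.751e+16 kg·m²/s.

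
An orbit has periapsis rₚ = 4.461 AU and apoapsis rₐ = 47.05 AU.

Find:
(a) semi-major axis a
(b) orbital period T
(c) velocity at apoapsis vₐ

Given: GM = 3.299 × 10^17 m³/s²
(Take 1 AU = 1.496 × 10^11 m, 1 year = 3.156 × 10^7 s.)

Convert to SI: rₚ = 4.461 AU = 6.67366e+11 m; rₐ = 47.05 AU = 7.03868e+12 m.
(a) a = (rₚ + rₐ)/2 = (6.67366e+11 + 7.03868e+12)/2 ≈ 3.853e+12 m
(b) With a = (rₚ + rₐ)/2 = 3.85302e+12 m, T = 2π √(a³/GM) = 2π √((3.85302e+12)³/3.299e+17) s ≈ 8.274e+10 s
(c) With a = (rₚ + rₐ)/2 = 3.85302e+12 m, vₐ = √(GM (2/rₐ − 1/a)) = √(3.299e+17 · (2/7.03868e+12 − 1/3.85302e+12)) m/s ≈ 90.1 m/s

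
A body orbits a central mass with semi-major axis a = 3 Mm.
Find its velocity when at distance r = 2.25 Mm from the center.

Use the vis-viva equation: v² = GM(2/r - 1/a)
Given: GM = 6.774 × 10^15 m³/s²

Convert to SI: a = 3 Mm = 3e+06 m; r = 2.25 Mm = 2.25e+06 m.
Vis-viva: v = √(GM · (2/r − 1/a)).
2/r − 1/a = 2/2.25e+06 − 1/3e+06 = 5.55556e-07 m⁻¹.
v = √(6.774e+15 · 5.55556e-07) m/s ≈ 6.135e+04 m/s = 61.35 km/s.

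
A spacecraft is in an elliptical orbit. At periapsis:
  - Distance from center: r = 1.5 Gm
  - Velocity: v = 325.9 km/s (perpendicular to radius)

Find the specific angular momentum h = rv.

Convert to SI: r = 1.5 Gm = 1.5e+09 m; v = 325.9 km/s = 325900 m/s.
With v perpendicular to r, h = r · v.
h = 1.5e+09 · 325900 m²/s ≈ 4.888e+14 m²/s.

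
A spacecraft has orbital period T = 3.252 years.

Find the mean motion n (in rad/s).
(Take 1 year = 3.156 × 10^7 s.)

Convert to SI: T = 3.252 years = 1.02633e+08 s.
n = 2π / T.
n = 2π / 1.02633e+08 s ≈ 6.122e-08 rad/s.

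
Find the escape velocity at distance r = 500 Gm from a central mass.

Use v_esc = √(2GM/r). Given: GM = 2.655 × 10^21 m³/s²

Convert to SI: r = 500 Gm = 5e+11 m.
Escape velocity comes from setting total energy to zero: ½v² − GM/r = 0 ⇒ v_esc = √(2GM / r).
v_esc = √(2 · 2.655e+21 / 5e+11) m/s ≈ 1.031e+05 m/s = 103.1 km/s.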